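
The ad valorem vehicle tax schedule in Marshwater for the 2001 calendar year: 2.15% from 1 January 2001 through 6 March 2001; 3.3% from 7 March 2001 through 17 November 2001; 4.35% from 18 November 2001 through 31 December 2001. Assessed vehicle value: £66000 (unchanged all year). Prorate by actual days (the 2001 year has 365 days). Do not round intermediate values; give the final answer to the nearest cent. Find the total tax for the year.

1 January – 6 March 2001: 65 days at 2.15% → £66000 × 2.15% × 65/365 = £252.6986
7 March – 17 November 2001: 256 days at 3.3% → £66000 × 3.3% × 256/365 = £1527.5836
18 November – 31 December 2001: 44 days at 4.35% → £66000 × 4.35% × 44/365 = £346.0932
Total = £2126.3753

£2126.38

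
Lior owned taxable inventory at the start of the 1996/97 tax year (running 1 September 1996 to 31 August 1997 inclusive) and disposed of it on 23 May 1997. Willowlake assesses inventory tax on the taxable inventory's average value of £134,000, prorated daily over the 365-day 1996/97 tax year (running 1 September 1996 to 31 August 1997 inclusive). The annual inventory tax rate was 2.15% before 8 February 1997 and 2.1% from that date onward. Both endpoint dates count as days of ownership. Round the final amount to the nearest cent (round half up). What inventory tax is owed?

£2,072.41

1 September 1996 – 7 February 1997: 160 days at 2.15% → £134,000 × 2.15% × 160/365 = £1,262.9041
8 February – 23 May 1997: 105 days at 2.1% → £134,000 × 2.1% × 105/365 = £809.5068
Total = £2,072.4110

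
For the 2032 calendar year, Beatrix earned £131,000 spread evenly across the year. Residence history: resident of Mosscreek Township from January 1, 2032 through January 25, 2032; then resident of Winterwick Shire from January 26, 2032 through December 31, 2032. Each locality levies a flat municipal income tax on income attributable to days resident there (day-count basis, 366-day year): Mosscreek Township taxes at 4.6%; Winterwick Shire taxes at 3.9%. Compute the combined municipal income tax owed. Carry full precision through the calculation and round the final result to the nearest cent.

£5,171.64

Mosscreek Township, January 1 – January 25, 2032: 25 days → £131,000 × 4.6% × 25/366 = £411.6120
Winterwick Shire, January 26 – December 31, 2032: 341 days → £131,000 × 3.9% × 341/366 = £4,760.0246
Total = £5,171.6366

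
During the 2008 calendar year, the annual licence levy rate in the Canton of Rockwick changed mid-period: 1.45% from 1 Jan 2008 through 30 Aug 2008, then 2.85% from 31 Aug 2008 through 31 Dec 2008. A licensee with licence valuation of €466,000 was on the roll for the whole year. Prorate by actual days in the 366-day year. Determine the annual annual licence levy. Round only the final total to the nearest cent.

€8,949.49

1 Jan – 30 Aug 2008: 243 days at 1.45% → €466,000 × 1.45% × 243/366 = €4,486.2049
31 Aug – 31 Dec 2008: 123 days at 2.85% → €466,000 × 2.85% × 123/366 = €4,463.2869
Total = €8,949.4918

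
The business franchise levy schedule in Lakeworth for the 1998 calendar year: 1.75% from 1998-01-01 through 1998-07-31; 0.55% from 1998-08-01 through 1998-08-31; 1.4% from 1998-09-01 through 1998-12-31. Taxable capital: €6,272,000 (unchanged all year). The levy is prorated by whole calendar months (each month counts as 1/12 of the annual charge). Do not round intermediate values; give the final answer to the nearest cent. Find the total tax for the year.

1998-01-01 to 1998-07-31: 7 months at 1.75% → €6,272,000 × 1.75% × 7/12 = €64,026.6667
1998-08-01 to 1998-08-31: 1 month at 0.55% → €6,272,000 × 0.55% × 1/12 = €2,874.6667
1998-09-01 to 1998-12-31: 4 months at 1.4% → €6,272,000 × 1.4% × 4/12 = €29,269.3333
Total = €96,170.6667

€96,170.67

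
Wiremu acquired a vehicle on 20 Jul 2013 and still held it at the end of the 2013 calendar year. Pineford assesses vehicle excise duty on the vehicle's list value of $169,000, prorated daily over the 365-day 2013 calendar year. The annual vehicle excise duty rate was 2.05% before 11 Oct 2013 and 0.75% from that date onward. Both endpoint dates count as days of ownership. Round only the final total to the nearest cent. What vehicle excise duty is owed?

$1,072.57

20 Jul – 10 Oct 2013: 83 days at 2.05% → $169,000 × 2.05% × 83/365 = $787.8178
11 Oct – 31 Dec 2013: 82 days at 0.75% → $169,000 × 0.75% × 82/365 = $284.7534
Total = $1,072.5712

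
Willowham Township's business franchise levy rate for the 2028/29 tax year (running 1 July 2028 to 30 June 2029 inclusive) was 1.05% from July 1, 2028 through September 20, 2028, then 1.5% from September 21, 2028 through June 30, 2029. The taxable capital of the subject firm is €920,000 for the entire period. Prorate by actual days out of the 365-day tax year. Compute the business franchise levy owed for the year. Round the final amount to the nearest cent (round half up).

July 1 – September 20, 2028: 82 days at 1.05% → €920,000 × 1.05% × 82/365 = €2,170.1918
September 21, 2028 – June 30, 2029: 283 days at 1.5% → €920,000 × 1.5% × 283/365 = €10,699.7260
Total = €12,869.9178

€12,869.92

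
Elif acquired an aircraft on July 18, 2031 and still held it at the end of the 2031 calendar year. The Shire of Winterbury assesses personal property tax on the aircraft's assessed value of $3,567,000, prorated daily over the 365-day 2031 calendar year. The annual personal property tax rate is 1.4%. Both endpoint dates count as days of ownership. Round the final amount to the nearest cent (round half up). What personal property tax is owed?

Days held (July 18 – December 31, 2031): 167 out of 365
Tax = $3,567,000 × 1.4% × 167/365 = $22,848.3452

$22,848.35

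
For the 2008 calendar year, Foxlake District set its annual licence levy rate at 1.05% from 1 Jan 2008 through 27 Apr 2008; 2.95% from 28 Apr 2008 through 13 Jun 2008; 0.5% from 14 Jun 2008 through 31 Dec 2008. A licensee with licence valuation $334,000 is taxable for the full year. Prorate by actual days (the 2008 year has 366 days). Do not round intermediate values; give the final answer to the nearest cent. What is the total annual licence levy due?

1 Jan – 27 Apr 2008: 118 days at 1.05% → $334,000 × 1.05% × 118/366 = $1,130.6721
28 Apr – 13 Jun 2008: 47 days at 2.95% → $334,000 × 2.95% × 47/366 = $1,265.2760
14 Jun – 31 Dec 2008: 201 days at 0.5% → $334,000 × 0.5% × 201/366 = $917.1311
Total = $3,313.0792

$3,313.08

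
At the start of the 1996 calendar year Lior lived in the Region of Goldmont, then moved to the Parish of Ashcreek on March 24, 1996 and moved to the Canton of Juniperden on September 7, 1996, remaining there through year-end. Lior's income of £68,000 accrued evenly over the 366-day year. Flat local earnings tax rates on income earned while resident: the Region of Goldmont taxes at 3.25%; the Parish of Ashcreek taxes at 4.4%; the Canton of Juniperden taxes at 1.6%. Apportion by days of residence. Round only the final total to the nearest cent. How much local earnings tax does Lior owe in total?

The Region of Goldmont, January 1 – March 23, 1996: 83 days → £68,000 × 3.25% × 83/366 = £501.1749
The Parish of Ashcreek, March 24 – September 6, 1996: 167 days → £68,000 × 4.4% × 167/366 = £1,365.2022
The Canton of Juniperden, September 7 – December 31, 1996: 116 days → £68,000 × 1.6% × 116/366 = £344.8306
Total = £2,211.2077

£2,211.21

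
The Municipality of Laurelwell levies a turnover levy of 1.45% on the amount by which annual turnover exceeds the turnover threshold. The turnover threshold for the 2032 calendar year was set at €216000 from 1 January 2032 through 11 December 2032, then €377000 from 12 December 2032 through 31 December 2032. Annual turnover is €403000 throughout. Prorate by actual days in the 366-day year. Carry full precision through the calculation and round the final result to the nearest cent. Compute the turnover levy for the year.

€2583.93

1 January – 11 December 2032: 346 days, exemption €216000 → (€403000 − €216000) × 1.45% × 346/366 = €2563.3306
12 December – 31 December 2032: 20 days, exemption €377000 → (€403000 − €377000) × 1.45% × 20/366 = €20.6011
Total = €2583.9317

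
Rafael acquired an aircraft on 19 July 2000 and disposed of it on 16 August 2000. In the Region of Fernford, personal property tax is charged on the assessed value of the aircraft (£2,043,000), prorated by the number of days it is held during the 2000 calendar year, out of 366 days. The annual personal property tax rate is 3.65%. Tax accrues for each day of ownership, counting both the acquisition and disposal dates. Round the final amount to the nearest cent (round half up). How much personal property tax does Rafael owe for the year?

Days held (19 July – 16 August 2000): 29 out of 366
Tax = £2,043,000 × 3.65% × 29/366 = £5,908.5123

£5,908.51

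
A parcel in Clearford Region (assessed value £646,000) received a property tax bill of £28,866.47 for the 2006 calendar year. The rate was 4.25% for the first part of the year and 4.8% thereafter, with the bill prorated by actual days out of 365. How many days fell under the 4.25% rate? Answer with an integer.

220 days

Let d = days at the first rate; then 365 − d days at the second rate.
£646,000 × [4.25%·d + 4.8%·(365−d)] / 365 = £28,866.47
Solving gives d = 220, so the new rate took effect on August 9, 2006.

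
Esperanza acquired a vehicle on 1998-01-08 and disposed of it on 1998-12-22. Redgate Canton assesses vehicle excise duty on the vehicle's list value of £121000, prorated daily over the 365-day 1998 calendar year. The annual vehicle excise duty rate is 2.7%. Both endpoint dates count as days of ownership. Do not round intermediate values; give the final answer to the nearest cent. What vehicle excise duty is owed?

Days held (1998-01-08 to 1998-12-22): 349 out of 365
Tax = £121000 × 2.7% × 349/365 = £3123.7890

£3123.79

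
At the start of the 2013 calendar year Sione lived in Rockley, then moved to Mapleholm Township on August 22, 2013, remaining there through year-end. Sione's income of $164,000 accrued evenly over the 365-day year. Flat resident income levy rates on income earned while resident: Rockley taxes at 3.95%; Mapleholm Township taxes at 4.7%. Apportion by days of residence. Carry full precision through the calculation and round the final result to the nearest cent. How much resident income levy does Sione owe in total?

$6,922.82

Rockley, January 1 – August 21, 2013: 233 days → $164,000 × 3.95% × 233/365 = $4,135.2712
Mapleholm Township, August 22 – December 31, 2013: 132 days → $164,000 × 4.7% × 132/365 = $2,787.5507
Total = $6,922.8219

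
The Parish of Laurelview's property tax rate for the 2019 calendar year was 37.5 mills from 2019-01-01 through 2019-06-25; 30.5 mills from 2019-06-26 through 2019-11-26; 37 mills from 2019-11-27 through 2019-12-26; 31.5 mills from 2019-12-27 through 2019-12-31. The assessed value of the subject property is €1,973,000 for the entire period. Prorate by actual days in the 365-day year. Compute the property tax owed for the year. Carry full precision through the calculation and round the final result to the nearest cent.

€67,917.15

2019-01-01 to 2019-06-25: 176 days at 37.5 mills → €1,973,000 × 3.75% × 176/365 = €35,676.1644
2019-06-26 to 2019-11-26: 154 days at 30.5 mills → €1,973,000 × 3.05% × 154/365 = €25,389.5370
2019-11-27 to 2019-12-26: 30 days at 37 mills → €1,973,000 × 3.7% × 30/365 = €6,000.0822
2019-12-27 to 2019-12-31: 5 days at 31.5 mills → €1,973,000 × 3.15% × 5/365 = €851.3630
Total = €67,917.1466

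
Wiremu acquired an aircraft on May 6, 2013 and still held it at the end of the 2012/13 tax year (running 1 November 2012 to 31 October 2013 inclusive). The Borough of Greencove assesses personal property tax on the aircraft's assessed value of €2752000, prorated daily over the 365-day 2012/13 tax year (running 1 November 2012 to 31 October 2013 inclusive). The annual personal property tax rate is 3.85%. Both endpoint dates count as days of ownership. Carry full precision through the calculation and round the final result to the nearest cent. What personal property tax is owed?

€51960.02

Days held (May 6 – October 31, 2013): 179 out of 365
Tax = €2752000 × 3.85% × 179/365 = €51960.0219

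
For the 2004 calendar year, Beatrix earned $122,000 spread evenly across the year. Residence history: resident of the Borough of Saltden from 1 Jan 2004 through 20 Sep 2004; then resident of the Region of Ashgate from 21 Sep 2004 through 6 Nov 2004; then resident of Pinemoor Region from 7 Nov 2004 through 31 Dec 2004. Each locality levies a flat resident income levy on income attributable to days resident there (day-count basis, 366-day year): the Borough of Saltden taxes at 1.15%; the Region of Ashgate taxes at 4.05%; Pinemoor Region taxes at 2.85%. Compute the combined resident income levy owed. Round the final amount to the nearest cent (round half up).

$2,169.00

The Borough of Saltden, 1 Jan – 20 Sep 2004: 264 days → $122,000 × 1.15% × 264/366 = $1,012.0000
The Region of Ashgate, 21 Sep – 6 Nov 2004: 47 days → $122,000 × 4.05% × 47/366 = $634.5000
Pinemoor Region, 7 Nov – 31 Dec 2004: 55 days → $122,000 × 2.85% × 55/366 = $522.5000
Total = $2,169.0000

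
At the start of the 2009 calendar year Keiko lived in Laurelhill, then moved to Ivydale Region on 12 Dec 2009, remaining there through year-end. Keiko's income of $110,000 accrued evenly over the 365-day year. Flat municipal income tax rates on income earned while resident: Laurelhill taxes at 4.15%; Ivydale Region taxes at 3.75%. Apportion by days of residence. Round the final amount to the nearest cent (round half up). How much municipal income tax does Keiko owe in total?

$4,540.89

Laurelhill, 1 Jan – 11 Dec 2009: 345 days → $110,000 × 4.15% × 345/365 = $4,314.8630
Ivydale Region, 12 Dec – 31 Dec 2009: 20 days → $110,000 × 3.75% × 20/365 = $226.0274
Total = $4,540.8904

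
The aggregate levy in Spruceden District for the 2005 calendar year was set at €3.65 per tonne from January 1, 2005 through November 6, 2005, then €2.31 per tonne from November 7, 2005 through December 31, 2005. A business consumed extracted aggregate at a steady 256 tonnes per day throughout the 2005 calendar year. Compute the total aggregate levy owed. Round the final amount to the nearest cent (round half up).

€322188.80

January 1 – November 6, 2005: 310 days × 256 tonnes/day = 79,360 tonnes at €3.65/tonne → €289664.00
November 7 – December 31, 2005: 55 days × 256 tonnes/day = 14,080 tonnes at €2.31/tonne → €32524.80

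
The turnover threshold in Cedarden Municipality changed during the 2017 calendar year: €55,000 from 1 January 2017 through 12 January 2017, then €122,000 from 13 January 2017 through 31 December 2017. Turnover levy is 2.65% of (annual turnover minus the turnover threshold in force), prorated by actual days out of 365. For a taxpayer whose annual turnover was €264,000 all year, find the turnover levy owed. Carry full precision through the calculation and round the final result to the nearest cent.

€3,821.37

1 January – 12 January 2017: 12 days, exemption €55,000 → (€264,000 − €55,000) × 2.65% × 12/365 = €182.0877
13 January – 31 December 2017: 353 days, exemption €122,000 → (€264,000 − €122,000) × 2.65% × 353/365 = €3,639.2849
Total = €3,821.3726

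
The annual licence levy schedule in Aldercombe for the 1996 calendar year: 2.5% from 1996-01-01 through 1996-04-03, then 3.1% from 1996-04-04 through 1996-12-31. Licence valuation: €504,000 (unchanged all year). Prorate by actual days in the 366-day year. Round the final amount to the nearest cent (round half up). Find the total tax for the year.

€14,847.34

1996-01-01 to 1996-04-03: 94 days at 2.5% → €504,000 × 2.5% × 94/366 = €3,236.0656
1996-04-04 to 1996-12-31: 272 days at 3.1% → €504,000 × 3.1% × 272/366 = €11,611.2787
Total = €14,847.3443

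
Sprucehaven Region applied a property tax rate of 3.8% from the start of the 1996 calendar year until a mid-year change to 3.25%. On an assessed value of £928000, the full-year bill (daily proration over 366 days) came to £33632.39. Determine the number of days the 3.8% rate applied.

Let d = days at the first rate; then 366 − d days at the second rate.
£928000 × [3.8%·d + 3.25%·(366−d)] / 366 = £33632.39
Solving gives d = 249, so the new rate took effect on September 6, 1996.

249 days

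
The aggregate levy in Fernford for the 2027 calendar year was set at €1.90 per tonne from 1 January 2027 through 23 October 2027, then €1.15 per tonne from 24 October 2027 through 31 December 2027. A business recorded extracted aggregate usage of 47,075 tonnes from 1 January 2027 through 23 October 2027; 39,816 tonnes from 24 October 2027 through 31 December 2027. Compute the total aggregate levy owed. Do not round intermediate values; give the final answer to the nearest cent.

€135,230.90

1 January – 23 October 2027: 47,075 tonnes at €1.90/tonne → €89,442.50
24 October – 31 December 2027: 39,816 tonnes at €1.15/tonne → €45,788.40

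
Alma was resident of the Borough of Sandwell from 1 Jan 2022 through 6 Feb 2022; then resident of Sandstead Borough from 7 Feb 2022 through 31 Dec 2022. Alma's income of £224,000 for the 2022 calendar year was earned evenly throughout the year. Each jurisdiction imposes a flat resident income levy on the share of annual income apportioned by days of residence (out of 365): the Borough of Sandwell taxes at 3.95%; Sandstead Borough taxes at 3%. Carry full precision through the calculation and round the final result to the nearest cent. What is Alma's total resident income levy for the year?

The Borough of Sandwell, 1 Jan – 6 Feb 2022: 37 days → £224,000 × 3.95% × 37/365 = £896.9205
Sandstead Borough, 7 Feb – 31 Dec 2022: 328 days → £224,000 × 3% × 328/365 = £6,038.7945
Total = £6,935.7151

£6,935.72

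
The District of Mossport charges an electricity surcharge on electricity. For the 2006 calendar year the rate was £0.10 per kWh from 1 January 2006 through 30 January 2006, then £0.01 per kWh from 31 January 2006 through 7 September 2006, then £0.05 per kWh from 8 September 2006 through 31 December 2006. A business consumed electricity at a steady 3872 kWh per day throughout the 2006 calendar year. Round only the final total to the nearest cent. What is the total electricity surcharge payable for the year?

1 January – 30 January 2006: 30 days × 3872 kWh/day = 116,160 kWh at £0.10/kWh → £11,616.00
31 January – 7 September 2006: 220 days × 3872 kWh/day = 851,840 kWh at £0.01/kWh → £8,518.40
8 September – 31 December 2006: 115 days × 3872 kWh/day = 445,280 kWh at £0.05/kWh → £22,264.00

£42,398.40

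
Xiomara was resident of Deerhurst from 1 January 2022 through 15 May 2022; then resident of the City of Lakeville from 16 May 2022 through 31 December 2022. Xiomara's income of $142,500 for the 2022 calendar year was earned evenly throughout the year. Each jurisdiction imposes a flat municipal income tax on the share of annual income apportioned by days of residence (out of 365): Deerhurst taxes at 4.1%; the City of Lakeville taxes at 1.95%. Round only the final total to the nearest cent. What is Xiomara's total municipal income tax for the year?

Deerhurst, 1 January – 15 May 2022: 135 days → $142,500 × 4.1% × 135/365 = $2,160.9247
The City of Lakeville, 16 May – 31 December 2022: 230 days → $142,500 × 1.95% × 230/365 = $1,750.9932
Total = $3,911.9178

$3,911.92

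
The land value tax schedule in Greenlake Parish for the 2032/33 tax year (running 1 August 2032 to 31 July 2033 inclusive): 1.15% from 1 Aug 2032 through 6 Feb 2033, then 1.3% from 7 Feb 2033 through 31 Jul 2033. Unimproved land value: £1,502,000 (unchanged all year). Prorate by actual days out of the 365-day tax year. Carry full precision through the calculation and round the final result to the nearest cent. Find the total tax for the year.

£18,353.21

1 Aug 2032 – 6 Feb 2033: 190 days at 1.15% → £1,502,000 × 1.15% × 190/365 = £8,991.4247
7 Feb – 31 Jul 2033: 175 days at 1.3% → £1,502,000 × 1.3% × 175/365 = £9,361.7808
Total = £18,353.2055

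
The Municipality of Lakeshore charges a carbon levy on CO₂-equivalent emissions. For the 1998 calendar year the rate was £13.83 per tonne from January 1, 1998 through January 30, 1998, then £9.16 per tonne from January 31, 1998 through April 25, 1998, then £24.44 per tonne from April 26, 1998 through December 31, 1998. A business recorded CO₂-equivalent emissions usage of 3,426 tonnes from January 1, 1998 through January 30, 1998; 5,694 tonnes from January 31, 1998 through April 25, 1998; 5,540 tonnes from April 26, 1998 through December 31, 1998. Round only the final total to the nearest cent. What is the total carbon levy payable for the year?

£234,936.22

January 1 – January 30, 1998: 3,426 tonnes at £13.83/tonne → £47,381.58
January 31 – April 25, 1998: 5,694 tonnes at £9.16/tonne → £52,157.04
April 26 – December 31, 1998: 5,540 tonnes at £24.44/tonne → £135,397.60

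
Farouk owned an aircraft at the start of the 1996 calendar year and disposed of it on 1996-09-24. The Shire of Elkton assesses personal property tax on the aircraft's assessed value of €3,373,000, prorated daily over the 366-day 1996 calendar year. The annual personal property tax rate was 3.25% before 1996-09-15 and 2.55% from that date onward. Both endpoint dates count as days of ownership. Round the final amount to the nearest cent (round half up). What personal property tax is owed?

€79,624.92

1996-01-01 to 1996-09-14: 258 days at 3.25% → €3,373,000 × 3.25% × 258/366 = €77,274.8770
1996-09-15 to 1996-09-24: 10 days at 2.55% → €3,373,000 × 2.55% × 10/366 = €2,350.0410
Total = €79,624.9180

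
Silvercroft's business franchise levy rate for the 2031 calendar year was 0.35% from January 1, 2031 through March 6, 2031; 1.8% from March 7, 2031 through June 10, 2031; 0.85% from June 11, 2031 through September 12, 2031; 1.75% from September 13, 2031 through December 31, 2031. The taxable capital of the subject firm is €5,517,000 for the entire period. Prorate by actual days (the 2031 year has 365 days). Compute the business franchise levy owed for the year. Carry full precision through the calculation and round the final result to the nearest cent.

January 1 – March 6, 2031: 65 days at 0.35% → €5,517,000 × 0.35% × 65/365 = €3,438.6781
March 7 – June 10, 2031: 96 days at 1.8% → €5,517,000 × 1.8% × 96/365 = €26,118.8384
June 11 – September 12, 2031: 94 days at 0.85% → €5,517,000 × 0.85% × 94/365 = €12,076.9397
September 13 – December 31, 2031: 110 days at 1.75% → €5,517,000 × 1.75% × 110/365 = €29,096.5068
Total = €70,730.9630

€70,730.96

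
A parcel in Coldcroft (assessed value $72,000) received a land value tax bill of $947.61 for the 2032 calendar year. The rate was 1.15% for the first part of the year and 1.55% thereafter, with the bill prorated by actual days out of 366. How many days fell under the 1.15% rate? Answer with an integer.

214 days

Let d = days at the first rate; then 366 − d days at the second rate.
$72,000 × [1.15%·d + 1.55%·(366−d)] / 366 = $947.61
Solving gives d = 214, so the new rate took effect on August 2, 2032.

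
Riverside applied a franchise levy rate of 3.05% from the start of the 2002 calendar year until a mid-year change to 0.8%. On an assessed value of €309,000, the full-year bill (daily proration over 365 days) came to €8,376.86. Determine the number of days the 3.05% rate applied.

310 days

Let d = days at the first rate; then 365 − d days at the second rate.
€309,000 × [3.05%·d + 0.8%·(365−d)] / 365 = €8,376.86
Solving gives d = 310, so the new rate took effect on 7 November 2002.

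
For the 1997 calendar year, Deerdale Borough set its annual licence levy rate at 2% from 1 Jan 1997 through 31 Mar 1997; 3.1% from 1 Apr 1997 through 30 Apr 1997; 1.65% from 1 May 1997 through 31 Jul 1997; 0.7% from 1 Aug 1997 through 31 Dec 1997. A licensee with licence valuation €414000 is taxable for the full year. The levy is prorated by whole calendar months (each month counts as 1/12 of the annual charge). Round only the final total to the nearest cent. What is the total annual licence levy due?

€6054.75

1 Jan – 31 Mar 1997: 3 months at 2% → €414000 × 2% × 3/12 = €2070.0000
1 Apr – 30 Apr 1997: 1 month at 3.1% → €414000 × 3.1% × 1/12 = €1069.5000
1 May – 31 Jul 1997: 3 months at 1.65% → €414000 × 1.65% × 3/12 = €1707.7500
1 Aug – 31 Dec 1997: 5 months at 0.7% → €414000 × 0.7% × 5/12 = €1207.5000
Total = €6054.7500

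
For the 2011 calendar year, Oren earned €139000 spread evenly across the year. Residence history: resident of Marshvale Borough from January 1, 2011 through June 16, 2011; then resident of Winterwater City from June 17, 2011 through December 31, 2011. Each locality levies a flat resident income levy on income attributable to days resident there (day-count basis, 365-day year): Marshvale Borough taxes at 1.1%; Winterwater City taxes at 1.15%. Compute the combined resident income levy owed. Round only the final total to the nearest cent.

€1566.70

Marshvale Borough, January 1 – June 16, 2011: 167 days → €139000 × 1.1% × 167/365 = €699.5699
Winterwater City, June 17 – December 31, 2011: 198 days → €139000 × 1.15% × 198/365 = €867.1315
Total = €1566.7014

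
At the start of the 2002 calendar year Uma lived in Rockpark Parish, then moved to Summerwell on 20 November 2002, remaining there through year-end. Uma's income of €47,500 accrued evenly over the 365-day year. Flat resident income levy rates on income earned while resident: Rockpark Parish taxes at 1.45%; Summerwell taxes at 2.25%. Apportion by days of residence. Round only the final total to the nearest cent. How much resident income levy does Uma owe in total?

Rockpark Parish, 1 January – 19 November 2002: 323 days → €47,500 × 1.45% × 323/365 = €609.4966
Summerwell, 20 November – 31 December 2002: 42 days → €47,500 × 2.25% × 42/365 = €122.9795
Total = €732.4760

€732.48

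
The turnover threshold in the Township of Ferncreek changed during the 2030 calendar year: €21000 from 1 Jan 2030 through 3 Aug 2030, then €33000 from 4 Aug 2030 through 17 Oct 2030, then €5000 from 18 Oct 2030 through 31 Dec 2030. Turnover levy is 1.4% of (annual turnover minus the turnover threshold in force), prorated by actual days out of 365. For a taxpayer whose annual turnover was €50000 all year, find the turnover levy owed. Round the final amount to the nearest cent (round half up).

€417.51

1 Jan – 3 Aug 2030: 215 days, exemption €21000 → (€50000 − €21000) × 1.4% × 215/365 = €239.1507
4 Aug – 17 Oct 2030: 75 days, exemption €33000 → (€50000 − €33000) × 1.4% × 75/365 = €48.9041
18 Oct – 31 Dec 2030: 75 days, exemption €5000 → (€50000 − €5000) × 1.4% × 75/365 = €129.4521
Total = €417.5068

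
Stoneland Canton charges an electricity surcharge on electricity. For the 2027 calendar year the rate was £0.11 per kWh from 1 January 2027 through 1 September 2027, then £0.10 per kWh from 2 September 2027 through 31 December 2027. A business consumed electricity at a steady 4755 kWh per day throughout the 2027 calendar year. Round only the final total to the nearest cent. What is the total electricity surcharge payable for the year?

£185,159.70

1 January – 1 September 2027: 244 days × 4755 kWh/day = 1,160,220 kWh at £0.11/kWh → £127,624.20
2 September – 31 December 2027: 121 days × 4755 kWh/day = 575,355 kWh at £0.10/kWh → £57,535.50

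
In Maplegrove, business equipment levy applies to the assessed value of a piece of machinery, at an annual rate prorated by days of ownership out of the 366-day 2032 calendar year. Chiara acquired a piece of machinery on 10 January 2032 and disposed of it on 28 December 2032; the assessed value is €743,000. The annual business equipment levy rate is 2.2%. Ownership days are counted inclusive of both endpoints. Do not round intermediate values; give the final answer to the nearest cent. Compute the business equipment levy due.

€15,810.07

Days held (10 January – 28 December 2032): 354 out of 366
Tax = €743,000 × 2.2% × 354/366 = €15,810.0656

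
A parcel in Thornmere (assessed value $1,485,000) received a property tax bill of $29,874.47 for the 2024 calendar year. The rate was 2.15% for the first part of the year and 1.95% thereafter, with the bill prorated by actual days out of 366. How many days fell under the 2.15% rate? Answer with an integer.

113 days

Let d = days at the first rate; then 366 − d days at the second rate.
$1,485,000 × [2.15%·d + 1.95%·(366−d)] / 366 = $29,874.47
Solving gives d = 113, so the new rate took effect on 23 April 2024.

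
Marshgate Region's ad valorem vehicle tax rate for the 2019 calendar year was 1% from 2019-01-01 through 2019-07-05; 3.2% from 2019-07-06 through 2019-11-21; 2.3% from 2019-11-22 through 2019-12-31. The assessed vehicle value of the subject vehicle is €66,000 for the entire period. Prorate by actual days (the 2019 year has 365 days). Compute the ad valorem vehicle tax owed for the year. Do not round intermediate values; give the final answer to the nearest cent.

2019-01-01 to 2019-07-05: 186 days at 1% → €66,000 × 1% × 186/365 = €336.3288
2019-07-06 to 2019-11-21: 139 days at 3.2% → €66,000 × 3.2% × 139/365 = €804.2959
2019-11-22 to 2019-12-31: 40 days at 2.3% → €66,000 × 2.3% × 40/365 = €166.3562
Total = €1,306.9808

€1,306.98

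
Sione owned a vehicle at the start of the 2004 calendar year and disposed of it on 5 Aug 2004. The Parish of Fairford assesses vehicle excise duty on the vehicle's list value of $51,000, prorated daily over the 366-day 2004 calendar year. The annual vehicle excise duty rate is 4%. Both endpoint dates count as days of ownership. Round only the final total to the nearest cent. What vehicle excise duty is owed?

$1,215.08

Days held (1 Jan – 5 Aug 2004): 218 out of 366
Tax = $51,000 × 4% × 218/366 = $1,215.0820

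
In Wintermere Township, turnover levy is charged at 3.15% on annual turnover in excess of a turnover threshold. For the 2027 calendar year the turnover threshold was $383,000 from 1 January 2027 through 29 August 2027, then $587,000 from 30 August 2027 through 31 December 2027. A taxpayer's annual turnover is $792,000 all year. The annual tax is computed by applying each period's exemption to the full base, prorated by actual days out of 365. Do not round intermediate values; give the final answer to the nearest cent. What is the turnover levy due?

1 January – 29 August 2027: 241 days, exemption $383,000 → ($792,000 − $383,000) × 3.15% × 241/365 = $8,506.6397
30 August – 31 December 2027: 124 days, exemption $587,000 → ($792,000 − $587,000) × 3.15% × 124/365 = $2,193.7808
Total = $10,700.4205

$10,700.42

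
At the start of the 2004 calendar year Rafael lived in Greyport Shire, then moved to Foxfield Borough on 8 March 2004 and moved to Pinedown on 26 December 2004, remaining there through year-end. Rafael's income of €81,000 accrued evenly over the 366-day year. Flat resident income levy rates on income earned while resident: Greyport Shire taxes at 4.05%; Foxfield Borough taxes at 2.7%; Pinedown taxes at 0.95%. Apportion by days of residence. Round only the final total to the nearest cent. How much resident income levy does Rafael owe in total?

Greyport Shire, 1 January – 7 March 2004: 67 days → €81,000 × 4.05% × 67/366 = €600.5287
Foxfield Borough, 8 March – 25 December 2004: 293 days → €81,000 × 2.7% × 293/366 = €1,750.7951
Pinedown, 26 December – 31 December 2004: 6 days → €81,000 × 0.95% × 6/366 = €12.6148
Total = €2,363.9385

€2,363.94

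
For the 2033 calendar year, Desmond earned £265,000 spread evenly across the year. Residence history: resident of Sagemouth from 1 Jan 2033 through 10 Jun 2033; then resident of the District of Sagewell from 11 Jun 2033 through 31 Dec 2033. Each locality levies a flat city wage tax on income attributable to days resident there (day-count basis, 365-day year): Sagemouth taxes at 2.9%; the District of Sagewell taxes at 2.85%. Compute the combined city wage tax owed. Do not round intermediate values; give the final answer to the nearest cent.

Sagemouth, 1 Jan – 10 Jun 2033: 161 days → £265,000 × 2.9% × 161/365 = £3,389.8219
The District of Sagewell, 11 Jun – 31 Dec 2033: 204 days → £265,000 × 2.85% × 204/365 = £4,221.1233
Total = £7,610.9452

£7,610.95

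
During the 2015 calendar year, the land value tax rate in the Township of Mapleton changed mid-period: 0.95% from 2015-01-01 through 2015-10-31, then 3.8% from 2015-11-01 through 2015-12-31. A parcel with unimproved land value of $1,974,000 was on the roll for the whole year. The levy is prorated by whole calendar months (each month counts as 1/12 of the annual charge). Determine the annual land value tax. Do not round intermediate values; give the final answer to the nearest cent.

$28,129.50

2015-01-01 to 2015-10-31: 10 months at 0.95% → $1,974,000 × 0.95% × 10/12 = $15,627.5000
2015-11-01 to 2015-12-31: 2 months at 3.8% → $1,974,000 × 3.8% × 2/12 = $12,502.0000
Total = $28,129.5000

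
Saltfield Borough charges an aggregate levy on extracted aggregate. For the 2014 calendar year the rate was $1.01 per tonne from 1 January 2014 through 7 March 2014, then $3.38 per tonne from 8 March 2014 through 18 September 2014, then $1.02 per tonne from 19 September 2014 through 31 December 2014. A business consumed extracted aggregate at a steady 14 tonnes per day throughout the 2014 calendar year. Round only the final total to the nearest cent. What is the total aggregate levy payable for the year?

1 January – 7 March 2014: 66 days × 14 tonnes/day = 924 tonnes at $1.01/tonne → $933.24
8 March – 18 September 2014: 195 days × 14 tonnes/day = 2,730 tonnes at $3.38/tonne → $9,227.40
19 September – 31 December 2014: 104 days × 14 tonnes/day = 1,456 tonnes at $1.02/tonne → $1,485.12

$11,645.76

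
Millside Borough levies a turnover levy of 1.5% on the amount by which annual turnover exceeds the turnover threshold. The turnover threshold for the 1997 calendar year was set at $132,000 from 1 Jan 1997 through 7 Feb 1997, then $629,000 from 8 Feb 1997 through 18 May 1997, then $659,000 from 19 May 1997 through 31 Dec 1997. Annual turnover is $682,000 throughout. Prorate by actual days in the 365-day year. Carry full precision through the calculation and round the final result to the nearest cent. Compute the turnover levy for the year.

1 Jan – 7 Feb 1997: 38 days, exemption $132,000 → ($682,000 − $132,000) × 1.5% × 38/365 = $858.9041
8 Feb – 18 May 1997: 100 days, exemption $629,000 → ($682,000 − $629,000) × 1.5% × 100/365 = $217.8082
19 May – 31 Dec 1997: 227 days, exemption $659,000 → ($682,000 − $659,000) × 1.5% × 227/365 = $214.5616
Total = $1,291.2740

$1,291.27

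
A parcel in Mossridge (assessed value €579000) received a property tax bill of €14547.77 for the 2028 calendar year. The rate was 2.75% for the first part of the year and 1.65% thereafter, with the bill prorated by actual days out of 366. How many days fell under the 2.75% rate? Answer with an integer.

287 days

Let d = days at the first rate; then 366 − d days at the second rate.
€579000 × [2.75%·d + 1.65%·(366−d)] / 366 = €14547.77
Solving gives d = 287, so the new rate took effect on 14 October 2028.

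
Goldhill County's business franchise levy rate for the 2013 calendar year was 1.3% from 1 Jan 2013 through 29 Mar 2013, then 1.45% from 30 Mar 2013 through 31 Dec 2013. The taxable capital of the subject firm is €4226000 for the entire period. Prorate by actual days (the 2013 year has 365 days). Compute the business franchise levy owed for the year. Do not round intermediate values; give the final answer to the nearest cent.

€59748.69

1 Jan – 29 Mar 2013: 88 days at 1.3% → €4226000 × 1.3% × 88/365 = €13245.3260
30 Mar – 31 Dec 2013: 277 days at 1.45% → €4226000 × 1.45% × 277/365 = €46503.3671
Total = €59748.6932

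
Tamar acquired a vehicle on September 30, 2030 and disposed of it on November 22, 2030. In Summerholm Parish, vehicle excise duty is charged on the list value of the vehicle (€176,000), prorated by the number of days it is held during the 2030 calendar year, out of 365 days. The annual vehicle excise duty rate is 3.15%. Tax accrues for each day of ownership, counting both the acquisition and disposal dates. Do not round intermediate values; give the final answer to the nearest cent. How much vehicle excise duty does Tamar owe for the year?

Days held (September 30 – November 22, 2030): 54 out of 365
Tax = €176,000 × 3.15% × 54/365 = €820.2082

€820.21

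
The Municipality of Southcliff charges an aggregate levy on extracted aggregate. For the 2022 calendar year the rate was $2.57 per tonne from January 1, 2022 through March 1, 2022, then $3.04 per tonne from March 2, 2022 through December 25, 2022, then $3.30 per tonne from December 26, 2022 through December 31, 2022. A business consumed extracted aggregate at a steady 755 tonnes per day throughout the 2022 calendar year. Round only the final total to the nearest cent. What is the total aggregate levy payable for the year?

January 1 – March 1, 2022: 60 days × 755 tonnes/day = 45,300 tonnes at $2.57/tonne → $116,421.00
March 2 – December 25, 2022: 299 days × 755 tonnes/day = 225,745 tonnes at $3.04/tonne → $686,264.80
December 26 – December 31, 2022: 6 days × 755 tonnes/day = 4,530 tonnes at $3.30/tonne → $14,949.00

$817,634.80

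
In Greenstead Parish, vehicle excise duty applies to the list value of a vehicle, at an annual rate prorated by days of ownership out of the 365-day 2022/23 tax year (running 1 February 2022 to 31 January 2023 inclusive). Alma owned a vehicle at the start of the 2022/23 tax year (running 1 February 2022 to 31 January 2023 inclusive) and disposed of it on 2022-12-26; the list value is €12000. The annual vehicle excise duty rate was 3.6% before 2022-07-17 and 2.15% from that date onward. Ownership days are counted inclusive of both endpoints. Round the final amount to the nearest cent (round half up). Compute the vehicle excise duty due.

2022-02-01 to 2022-07-16: 166 days at 3.6% → €12000 × 3.6% × 166/365 = €196.4712
2022-07-17 to 2022-12-26: 163 days at 2.15% → €12000 × 2.15% × 163/365 = €115.2164
Total = €311.6877

€311.69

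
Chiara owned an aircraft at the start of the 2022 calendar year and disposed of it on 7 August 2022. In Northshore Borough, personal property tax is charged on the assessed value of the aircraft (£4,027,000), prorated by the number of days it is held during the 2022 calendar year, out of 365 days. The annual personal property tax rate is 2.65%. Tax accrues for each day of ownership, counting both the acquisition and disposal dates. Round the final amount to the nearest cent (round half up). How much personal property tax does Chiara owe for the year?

Days held (1 January – 7 August 2022): 219 out of 365
Tax = £4,027,000 × 2.65% × 219/365 = £64,029.3000

£64,029.30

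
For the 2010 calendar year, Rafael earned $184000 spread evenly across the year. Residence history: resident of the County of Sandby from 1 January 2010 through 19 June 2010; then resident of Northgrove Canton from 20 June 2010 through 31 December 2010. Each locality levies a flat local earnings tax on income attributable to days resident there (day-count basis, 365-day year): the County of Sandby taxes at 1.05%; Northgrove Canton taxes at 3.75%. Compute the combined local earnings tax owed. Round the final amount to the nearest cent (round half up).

$4586.14

The County of Sandby, 1 January – 19 June 2010: 170 days → $184000 × 1.05% × 170/365 = $899.8356
Northgrove Canton, 20 June – 31 December 2010: 195 days → $184000 × 3.75% × 195/365 = $3686.3014
Total = $4586.1370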